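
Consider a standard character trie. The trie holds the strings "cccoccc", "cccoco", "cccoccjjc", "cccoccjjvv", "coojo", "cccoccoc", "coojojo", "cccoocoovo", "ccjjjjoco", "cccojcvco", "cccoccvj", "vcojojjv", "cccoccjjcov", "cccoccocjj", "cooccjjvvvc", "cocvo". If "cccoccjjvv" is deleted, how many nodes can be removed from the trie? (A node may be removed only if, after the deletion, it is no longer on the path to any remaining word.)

Walk "cccoccjjvv" from the leaf back toward the root, removing each node that no remaining word uses.
The suffix "vv" (2 nodes) is used only by "cccoccjjvv"; the node for "cccoccjj" still has the child "c", so pruning stops there.
Nodes removed: 2

2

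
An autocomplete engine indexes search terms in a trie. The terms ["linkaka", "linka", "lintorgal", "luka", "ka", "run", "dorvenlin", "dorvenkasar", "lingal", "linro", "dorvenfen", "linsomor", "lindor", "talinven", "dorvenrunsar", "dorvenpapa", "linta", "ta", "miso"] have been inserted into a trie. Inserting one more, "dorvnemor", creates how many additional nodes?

5

"dorv" is already a path in the trie; the remaining "nemor" must be added.
New nodes needed: |"dorvnemor"| − 4 = 9 − 4 = 5.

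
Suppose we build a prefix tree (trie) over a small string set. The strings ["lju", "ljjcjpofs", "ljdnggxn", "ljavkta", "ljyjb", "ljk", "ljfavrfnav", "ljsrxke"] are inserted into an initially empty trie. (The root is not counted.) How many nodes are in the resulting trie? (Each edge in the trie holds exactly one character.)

Trace insertions, counting only characters that open a new branch:
  "lju" → 3 new (l, j, u)
  "ljjcjpofs" → prefix "lj" already present; 7 new (j, c, j, p, o, f, s)
  "ljdnggxn" → prefix "lj" already present; 6 new (d, n, g, g, x, n)
  "ljavkta" → prefix "lj" already present; 5 new (a, v, k, t, a)
  "ljyjb" → prefix "lj" already present; 3 new (y, j, b)
  "ljk" → prefix "lj" already present; 1 new (k)
  "ljfavrfnav" → prefix "lj" already present; 8 new (f, a, v, r, f, n, a, v)
  "ljsrxke" → prefix "lj" already present; 5 new (s, r, x, k, e)
Total nodes = 3 + 7 + 6 + 5 + 3 + 1 + 8 + 5 = 38

38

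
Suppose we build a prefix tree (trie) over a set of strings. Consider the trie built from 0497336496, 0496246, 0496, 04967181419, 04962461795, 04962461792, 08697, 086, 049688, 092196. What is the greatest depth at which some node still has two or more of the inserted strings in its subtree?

10

The deepest shared node is where two words last agree before diverging.
"04962461792" and "04962461795" agree on "0496246179" (10 characters) before diverging; nothing deeper is shared.
Longest shared-prefix length: 10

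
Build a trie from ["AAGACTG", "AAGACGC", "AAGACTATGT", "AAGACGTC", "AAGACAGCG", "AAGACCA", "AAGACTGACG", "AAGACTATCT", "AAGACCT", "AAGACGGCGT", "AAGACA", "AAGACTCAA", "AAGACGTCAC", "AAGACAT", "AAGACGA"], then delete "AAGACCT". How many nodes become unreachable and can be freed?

Walk "AAGACCT" from the leaf back toward the root, removing each node that no remaining word uses.
The suffix "T" (1 node) is used only by "AAGACCT"; the node for "AAGACC" still has the child "A", so pruning stops there.
Nodes removed: 1

1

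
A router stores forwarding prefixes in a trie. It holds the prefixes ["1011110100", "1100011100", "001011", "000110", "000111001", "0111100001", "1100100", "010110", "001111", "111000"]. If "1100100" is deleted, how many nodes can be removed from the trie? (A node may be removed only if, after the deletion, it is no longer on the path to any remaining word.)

3

After clearing the end-marker at "1100100", prune upward until reaching a node still needed by another word.
The suffix "100" (3 nodes) is used only by "1100100"; the node for "1100" still has the child "0", so pruning stops there.
Nodes removed: 3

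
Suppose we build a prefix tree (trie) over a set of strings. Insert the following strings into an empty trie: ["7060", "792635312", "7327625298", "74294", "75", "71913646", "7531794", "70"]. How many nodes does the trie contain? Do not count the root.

Count nodes per top-level branch (shared prefixes stored once):
  '7'-branch (70, 7060, 71913646, 7327625298, 74294, 75, 7531794, 792635312): 38 nodes
Sum: 38

38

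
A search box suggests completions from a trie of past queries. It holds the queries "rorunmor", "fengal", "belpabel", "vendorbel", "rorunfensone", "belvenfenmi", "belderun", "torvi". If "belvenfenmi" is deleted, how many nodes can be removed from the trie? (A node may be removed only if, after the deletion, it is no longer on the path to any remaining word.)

8

Walk "belvenfenmi" from the leaf back toward the root, removing each node that no remaining word uses.
The suffix "venfenmi" (8 nodes) is used only by "belvenfenmi"; the node for "bel" still has the child "p", so pruning stops there.
Nodes removed: 8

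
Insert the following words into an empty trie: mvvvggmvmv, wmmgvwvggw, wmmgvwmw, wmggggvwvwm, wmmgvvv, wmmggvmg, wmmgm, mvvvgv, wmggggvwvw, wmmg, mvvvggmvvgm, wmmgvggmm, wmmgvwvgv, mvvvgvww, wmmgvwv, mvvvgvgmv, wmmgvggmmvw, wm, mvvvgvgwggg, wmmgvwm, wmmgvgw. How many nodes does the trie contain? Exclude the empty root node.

For each word, the new-node count is its length minus the longest prefix already in the trie:
  "mvvvggmvmv" → 10 new (m, v, v, v, g, g, m, v, m, v)
  "wmmgvwvggw" → 10 new (w, m, m, g, v, w, v, g, g, w)
  "wmmgvwmw" → prefix "wmmgvw" already present; 2 new (m, w)
  "wmggggvwvwm" → prefix "wm" already present; 9 new (g, g, g, g, v, w, v, w, m)
  "wmmgvvv" → prefix "wmmgv" already present; 2 new (v, v)
  "wmmggvmg" → prefix "wmmg" already present; 4 new (g, v, m, g)
  "wmmgm" → prefix "wmmg" already present; 1 new (m)
  "mvvvgv" → prefix "mvvvg" already present; 1 new (v)
  "wmggggvwvw" → prefix "wmggggvwvw" already present; 0 new (none)
  "wmmg" → prefix "wmmg" already present; 0 new (none)
  "mvvvggmvvgm" → prefix "mvvvggmv" already present; 3 new (v, g, m)
  "wmmgvggmm" → prefix "wmmgv" already present; 4 new (g, g, m, m)
  "wmmgvwvgv" → prefix "wmmgvwvg" already present; 1 new (v)
  "mvvvgvww" → prefix "mvvvgv" already present; 2 new (w, w)
  "wmmgvwv" → prefix "wmmgvwv" already present; 0 new (none)
  "mvvvgvgmv" → prefix "mvvvgv" already present; 3 new (g, m, v)
  "wmmgvggmmvw" → prefix "wmmgvggmm" already present; 2 new (v, w)
  "wm" → prefix "wm" already present; 0 new (none)
  "mvvvgvgwggg" → prefix "mvvvgvg" already present; 4 new (w, g, g, g)
  "wmmgvwm" → prefix "wmmgvwm" already present; 0 new (none)
  "wmmgvgw" → prefix "wmmgvg" already present; 1 new (w)
Total nodes = 10 + 10 + 2 + 9 + 2 + 4 + 1 + 1 + 0 + 0 + 3 + 4 + 1 + 2 + 0 + 3 + 2 + 0 + 4 + 0 + 1 = 59

59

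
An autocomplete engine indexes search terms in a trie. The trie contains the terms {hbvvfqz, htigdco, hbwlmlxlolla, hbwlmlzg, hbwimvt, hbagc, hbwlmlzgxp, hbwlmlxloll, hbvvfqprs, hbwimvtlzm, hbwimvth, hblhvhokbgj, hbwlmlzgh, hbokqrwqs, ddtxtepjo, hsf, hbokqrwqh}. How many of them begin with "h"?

16

Traverse to the node for "h", then collect every word in that subtree.
Matches: "hbagc", "hblhvhokbgj", "hbokqrwqh", "hbokqrwqs", "hbvvfqprs", "hbvvfqz", "hbwimvt", "hbwimvth", "hbwimvtlzm", "hbwlmlxloll", "hbwlmlxlolla", "hbwlmlzg", "hbwlmlzgh", "hbwlmlzgxp", "hsf", "htigdco"
Count: 16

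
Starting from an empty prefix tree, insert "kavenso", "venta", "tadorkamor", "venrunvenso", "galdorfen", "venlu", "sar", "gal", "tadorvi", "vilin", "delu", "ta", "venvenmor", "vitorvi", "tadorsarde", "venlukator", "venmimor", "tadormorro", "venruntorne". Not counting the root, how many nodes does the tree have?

For each word, the new-node count is its length minus the longest prefix already in the trie:
  "kavenso" → 7 new (k, a, v, e, n, s, o)
  "venta" → 5 new (v, e, n, t, a)
  "tadorkamor" → 10 new (t, a, d, o, r, k, a, m, o, r)
  "venrunvenso" → prefix "ven" already present; 8 new (r, u, n, v, e, n, s, o)
  "galdorfen" → 9 new (g, a, l, d, o, r, f, e, n)
  "venlu" → prefix "ven" already present; 2 new (l, u)
  "sar" → 3 new (s, a, r)
  "gal" → prefix "gal" already present; 0 new (none)
  "tadorvi" → prefix "tador" already present; 2 new (v, i)
  "vilin" → prefix "v" already present; 4 new (i, l, i, n)
  "delu" → 4 new (d, e, l, u)
  "ta" → prefix "ta" already present; 0 new (none)
  "venvenmor" → prefix "ven" already present; 6 new (v, e, n, m, o, r)
  "vitorvi" → prefix "vi" already present; 5 new (t, o, r, v, i)
  "tadorsarde" → prefix "tador" already present; 5 new (s, a, r, d, e)
  "venlukator" → prefix "venlu" already present; 5 new (k, a, t, o, r)
  "venmimor" → prefix "ven" already present; 5 new (m, i, m, o, r)
  "tadormorro" → prefix "tador" already present; 5 new (m, o, r, r, o)
  "venruntorne" → prefix "venrun" already present; 5 new (t, o, r, n, e)
Total nodes = 7 + 5 + 10 + 8 + 9 + 2 + 3 + 0 + 2 + 4 + 4 + 0 + 6 + 5 + 5 + 5 + 5 + 5 + 5 = 90

90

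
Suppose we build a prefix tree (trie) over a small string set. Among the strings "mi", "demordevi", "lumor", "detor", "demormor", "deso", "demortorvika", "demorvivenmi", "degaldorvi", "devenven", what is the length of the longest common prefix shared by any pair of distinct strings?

The deepest shared node is where two words last agree before diverging.
e.g. "demordevi" and "demormor" share the prefix "demor" of length 5; no pair shares a longer one.
Longest shared-prefix length: 5

5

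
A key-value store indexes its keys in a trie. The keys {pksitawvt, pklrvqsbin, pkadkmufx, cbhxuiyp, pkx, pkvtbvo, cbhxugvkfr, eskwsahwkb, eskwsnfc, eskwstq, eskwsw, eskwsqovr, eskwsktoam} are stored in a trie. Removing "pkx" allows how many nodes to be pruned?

A node on "pkx"'s path can go only if nothing else ends at it or branches off below it.
The suffix "x" (1 node) is used only by "pkx"; the node for "pk" still has the child "s", so pruning stops there.
Nodes removed: 1

1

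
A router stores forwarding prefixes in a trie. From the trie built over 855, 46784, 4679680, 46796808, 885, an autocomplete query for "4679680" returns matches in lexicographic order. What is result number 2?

Words with prefix "4679680", in lexicographic order: "4679680", "46796808"
Position 2: 46796808

46796808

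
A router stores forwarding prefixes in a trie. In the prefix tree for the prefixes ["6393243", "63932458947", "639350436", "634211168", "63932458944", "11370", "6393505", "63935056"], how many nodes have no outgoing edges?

7

Leaves are exactly the stored words that no other stored word extends.
Those words: "11370", "634211168", "6393243", "63932458944", "63932458947", "639350436", "63935056"
Leaf count: 7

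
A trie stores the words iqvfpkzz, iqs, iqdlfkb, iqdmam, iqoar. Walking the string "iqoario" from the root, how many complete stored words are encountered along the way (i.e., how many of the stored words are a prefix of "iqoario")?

1

Traverse "iqoario" character by character; count nodes along the way that are marked as word ends.
Prefixes of the query that are stored words: "iqoar"
Count: 1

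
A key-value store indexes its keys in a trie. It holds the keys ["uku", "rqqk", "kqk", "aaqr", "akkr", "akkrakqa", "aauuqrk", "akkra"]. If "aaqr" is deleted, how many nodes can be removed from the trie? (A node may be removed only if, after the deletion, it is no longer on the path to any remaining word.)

Walk "aaqr" from the leaf back toward the root, removing each node that no remaining word uses.
The suffix "qr" (2 nodes) is used only by "aaqr"; the node for "aa" still has the child "u", so pruning stops there.
Nodes removed: 2

2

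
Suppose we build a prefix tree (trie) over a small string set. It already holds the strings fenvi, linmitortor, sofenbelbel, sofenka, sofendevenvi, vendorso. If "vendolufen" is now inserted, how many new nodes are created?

Walking "vendolufen" from the root, the first 5 characters ("vendo") follow existing edges; "l" is the first miss.
Each of the 5 remaining characters creates one node.

5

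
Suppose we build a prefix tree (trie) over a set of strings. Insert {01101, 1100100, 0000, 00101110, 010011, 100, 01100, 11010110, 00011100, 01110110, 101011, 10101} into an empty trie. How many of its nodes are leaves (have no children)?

11

A leaf is a node with no children — equivalently, the end of a word that is not a proper prefix of any other stored word.
Those words: "0000", "00011100", "00101110", "010011", "01100", "01101", "01110110", "100", "101011", "1100100", "11010110"
Leaf count: 11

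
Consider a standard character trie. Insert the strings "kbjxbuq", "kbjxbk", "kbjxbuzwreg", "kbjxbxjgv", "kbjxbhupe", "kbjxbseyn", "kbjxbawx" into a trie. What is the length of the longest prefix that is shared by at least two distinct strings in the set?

Look for the deepest trie node that still has at least two words in its subtree.
"kbjxbuq" and "kbjxbuzwreg" agree on "kbjxbu" (6 characters) before diverging; nothing deeper is shared.
Longest shared-prefix length: 6

6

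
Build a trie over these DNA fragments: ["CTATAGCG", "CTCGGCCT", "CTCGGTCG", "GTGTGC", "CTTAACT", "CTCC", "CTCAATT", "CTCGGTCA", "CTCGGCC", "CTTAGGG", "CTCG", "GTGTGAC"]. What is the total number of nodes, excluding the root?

39

Trace insertions, counting only characters that open a new branch:
  "CTATAGCG" → 8 new (C, T, A, T, A, G, C, G)
  "CTCGGCCT" → prefix "CT" already present; 6 new (C, G, G, C, C, T)
  "CTCGGTCG" → prefix "CTCGG" already present; 3 new (T, C, G)
  "GTGTGC" → 6 new (G, T, G, T, G, C)
  "CTTAACT" → prefix "CT" already present; 5 new (T, A, A, C, T)
  "CTCC" → prefix "CTC" already present; 1 new (C)
  "CTCAATT" → prefix "CTC" already present; 4 new (A, A, T, T)
  "CTCGGTCA" → prefix "CTCGGTC" already present; 1 new (A)
  "CTCGGCC" → prefix "CTCGGCC" already present; 0 new (none)
  "CTTAGGG" → prefix "CTTA" already present; 3 new (G, G, G)
  "CTCG" → prefix "CTCG" already present; 0 new (none)
  "GTGTGAC" → prefix "GTGTG" already present; 2 new (A, C)
Total nodes = 8 + 6 + 3 + 6 + 5 + 1 + 4 + 1 + 0 + 3 + 0 + 2 = 39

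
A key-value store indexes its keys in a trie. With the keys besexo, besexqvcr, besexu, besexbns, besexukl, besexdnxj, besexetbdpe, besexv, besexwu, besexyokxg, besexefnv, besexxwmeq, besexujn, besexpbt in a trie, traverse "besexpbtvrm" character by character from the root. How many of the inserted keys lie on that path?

1

Traverse "besexpbtvrm" character by character; count nodes along the way that are marked as word ends.
Prefixes of the query that are stored words: "besexpbt"
Count: 1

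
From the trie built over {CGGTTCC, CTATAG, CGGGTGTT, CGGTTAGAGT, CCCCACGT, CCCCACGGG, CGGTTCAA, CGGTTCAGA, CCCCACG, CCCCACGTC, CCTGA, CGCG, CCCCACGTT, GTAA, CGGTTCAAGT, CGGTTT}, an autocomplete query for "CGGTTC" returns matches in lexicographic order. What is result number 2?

DFS of the "CGGTTC" subtree visits, in order: "CGGTTCAA", "CGGTTCAAGT", "CGGTTCAGA", "CGGTTCC"
Position 2: CGGTTCAAGT

CGGTTCAAGT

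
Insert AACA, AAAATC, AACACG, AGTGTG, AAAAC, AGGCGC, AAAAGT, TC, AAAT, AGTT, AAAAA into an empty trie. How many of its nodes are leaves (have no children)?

10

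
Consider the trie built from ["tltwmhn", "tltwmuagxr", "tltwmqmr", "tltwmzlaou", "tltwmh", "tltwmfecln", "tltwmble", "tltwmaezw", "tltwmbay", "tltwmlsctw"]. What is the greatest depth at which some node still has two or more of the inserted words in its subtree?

6

Equivalently: take the maximum, over all pairs, of their longest common prefix length.
e.g. "tltwmbay" and "tltwmble" share the prefix "tltwmb" of length 6; no pair shares a longer one.
Longest shared-prefix length: 6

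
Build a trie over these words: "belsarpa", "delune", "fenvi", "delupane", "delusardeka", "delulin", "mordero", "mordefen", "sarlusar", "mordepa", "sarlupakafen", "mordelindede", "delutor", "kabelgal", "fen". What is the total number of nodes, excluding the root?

78

Trace insertions, counting only characters that open a new branch:
  "belsarpa" → 8 new (b, e, l, s, a, r, p, a)
  "delune" → 6 new (d, e, l, u, n, e)
  "fenvi" → 5 new (f, e, n, v, i)
  "delupane" → prefix "delu" already present; 4 new (p, a, n, e)
  "delusardeka" → prefix "delu" already present; 7 new (s, a, r, d, e, k, a)
  "delulin" → prefix "delu" already present; 3 new (l, i, n)
  "mordero" → 7 new (m, o, r, d, e, r, o)
  "mordefen" → prefix "morde" already present; 3 new (f, e, n)
  "sarlusar" → 8 new (s, a, r, l, u, s, a, r)
  "mordepa" → prefix "morde" already present; 2 new (p, a)
  "sarlupakafen" → prefix "sarlu" already present; 7 new (p, a, k, a, f, e, n)
  "mordelindede" → prefix "morde" already present; 7 new (l, i, n, d, e, d, e)
  "delutor" → prefix "delu" already present; 3 new (t, o, r)
  "kabelgal" → 8 new (k, a, b, e, l, g, a, l)
  "fen" → prefix "fen" already present; 0 new (none)
Total nodes = 8 + 6 + 5 + 4 + 7 + 3 + 7 + 3 + 8 + 2 + 7 + 7 + 3 + 8 + 0 = 78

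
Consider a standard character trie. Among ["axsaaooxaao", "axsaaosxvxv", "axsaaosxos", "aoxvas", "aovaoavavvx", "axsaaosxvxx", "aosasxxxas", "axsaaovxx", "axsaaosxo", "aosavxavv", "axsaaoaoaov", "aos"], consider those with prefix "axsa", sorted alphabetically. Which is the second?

Words with prefix "axsa", in lexicographic order: "axsaaoaoaov", "axsaaooxaao", "axsaaosxo", "axsaaosxos", "axsaaosxvxv", "axsaaosxvxx", "axsaaovxx"
The 2nd is axsaaooxaao.

axsaaooxaao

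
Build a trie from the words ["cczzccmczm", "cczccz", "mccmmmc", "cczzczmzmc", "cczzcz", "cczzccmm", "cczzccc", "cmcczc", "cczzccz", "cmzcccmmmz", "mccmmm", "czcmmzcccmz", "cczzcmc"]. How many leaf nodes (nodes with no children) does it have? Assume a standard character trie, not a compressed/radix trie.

11

A leaf is a node with no children — equivalently, the end of a word that is not a proper prefix of any other stored word.
Those words: "cczccz", "cczzccc", "cczzccmczm", "cczzccmm", "cczzccz", "cczzcmc", "cczzczmzmc", "cmcczc", "cmzcccmmmz", "czcmmzcccmz", "mccmmmc"
Leaf count: 11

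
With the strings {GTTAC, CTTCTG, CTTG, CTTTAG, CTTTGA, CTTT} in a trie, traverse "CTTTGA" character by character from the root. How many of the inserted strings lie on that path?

2

Walk "CTTTGA" from the root; an end-of-word marker is hit whenever a stored word is a prefix of "CTTTGA".
Prefixes of the query that are stored words: "CTTT", "CTTTGA"
Count: 2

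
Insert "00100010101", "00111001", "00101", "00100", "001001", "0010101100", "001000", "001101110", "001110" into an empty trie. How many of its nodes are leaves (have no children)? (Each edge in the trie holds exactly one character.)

A leaf is a node with no children — equivalently, the end of a word that is not a proper prefix of any other stored word.
Those words: "00100010101", "001001", "0010101100", "001101110", "00111001"
Leaf count: 5

5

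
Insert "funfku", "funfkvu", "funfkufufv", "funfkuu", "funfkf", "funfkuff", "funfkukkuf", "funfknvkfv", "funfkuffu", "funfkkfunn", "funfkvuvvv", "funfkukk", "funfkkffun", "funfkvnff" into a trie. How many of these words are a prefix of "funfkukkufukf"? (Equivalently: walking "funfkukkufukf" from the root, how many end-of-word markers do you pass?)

3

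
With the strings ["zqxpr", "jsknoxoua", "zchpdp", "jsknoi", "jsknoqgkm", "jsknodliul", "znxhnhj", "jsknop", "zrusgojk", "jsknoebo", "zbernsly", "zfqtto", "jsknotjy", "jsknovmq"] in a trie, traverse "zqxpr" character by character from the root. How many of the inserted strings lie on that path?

1

Check each prefix of "zqxpr" against the stored set — each match is an end-marker on the path.
Prefixes of the query that are stored words: "zqxpr"
Count: 1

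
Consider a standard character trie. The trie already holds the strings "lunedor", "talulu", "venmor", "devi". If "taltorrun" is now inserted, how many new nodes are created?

6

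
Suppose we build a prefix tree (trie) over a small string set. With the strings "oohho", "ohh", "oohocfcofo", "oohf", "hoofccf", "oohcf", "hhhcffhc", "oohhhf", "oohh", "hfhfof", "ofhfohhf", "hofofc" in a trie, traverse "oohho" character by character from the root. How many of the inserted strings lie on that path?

Check each prefix of "oohho" against the stored set — each match is an end-marker on the path.
Prefixes of the query that are stored words: "oohh", "oohho"
Count: 2

2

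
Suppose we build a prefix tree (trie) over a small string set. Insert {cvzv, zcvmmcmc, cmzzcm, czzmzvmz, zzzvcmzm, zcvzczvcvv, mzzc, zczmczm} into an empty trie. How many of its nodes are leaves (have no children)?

8

A leaf is a node with no children — equivalently, the end of a word that is not a proper prefix of any other stored word.
Those words: "cmzzcm", "cvzv", "czzmzvmz", "mzzc", "zcvmmcmc", "zcvzczvcvv", "zczmczm", "zzzvcmzm"
Leaf count: 8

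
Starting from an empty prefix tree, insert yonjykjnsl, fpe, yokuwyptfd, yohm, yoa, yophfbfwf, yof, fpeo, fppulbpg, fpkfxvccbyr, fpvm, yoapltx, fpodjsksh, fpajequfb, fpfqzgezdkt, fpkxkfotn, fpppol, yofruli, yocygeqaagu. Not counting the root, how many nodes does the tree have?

For each word, the new-node count is its length minus the longest prefix already in the trie:
  "yonjykjnsl" → 10 new (y, o, n, j, y, k, j, n, s, l)
  "fpe" → 3 new (f, p, e)
  "yokuwyptfd" → prefix "yo" already present; 8 new (k, u, w, y, p, t, f, d)
  "yohm" → prefix "yo" already present; 2 new (h, m)
  "yoa" → prefix "yo" already present; 1 new (a)
  "yophfbfwf" → prefix "yo" already present; 7 new (p, h, f, b, f, w, f)
  "yof" → prefix "yo" already present; 1 new (f)
  "fpeo" → prefix "fpe" already present; 1 new (o)
  "fppulbpg" → prefix "fp" already present; 6 new (p, u, l, b, p, g)
  "fpkfxvccbyr" → prefix "fp" already present; 9 new (k, f, x, v, c, c, b, y, r)
  "fpvm" → prefix "fp" already present; 2 new (v, m)
  "yoapltx" → prefix "yoa" already present; 4 new (p, l, t, x)
  "fpodjsksh" → prefix "fp" already present; 7 new (o, d, j, s, k, s, h)
  "fpajequfb" → prefix "fp" already present; 7 new (a, j, e, q, u, f, b)
  "fpfqzgezdkt" → prefix "fp" already present; 9 new (f, q, z, g, e, z, d, k, t)
  "fpkxkfotn" → prefix "fpk" already present; 6 new (x, k, f, o, t, n)
  "fpppol" → prefix "fpp" already present; 3 new (p, o, l)
  "yofruli" → prefix "yof" already present; 4 new (r, u, l, i)
  "yocygeqaagu" → prefix "yo" already present; 9 new (c, y, g, e, q, a, a, g, u)
Total nodes = 10 + 3 + 8 + 2 + 1 + 7 + 1 + 1 + 6 + 9 + 2 + 4 + 7 + 7 + 9 + 6 + 3 + 4 + 9 = 99

99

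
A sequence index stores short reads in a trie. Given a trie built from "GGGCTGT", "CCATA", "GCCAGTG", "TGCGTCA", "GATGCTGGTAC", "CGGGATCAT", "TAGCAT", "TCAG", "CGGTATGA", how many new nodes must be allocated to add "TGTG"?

"TG" is already a path in the trie; the remaining "TG" must be added.
New nodes needed: |"TGTG"| − 2 = 4 − 2 = 2.

2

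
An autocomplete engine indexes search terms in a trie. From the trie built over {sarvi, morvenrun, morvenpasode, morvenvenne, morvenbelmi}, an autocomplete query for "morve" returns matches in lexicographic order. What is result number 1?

morvenbelmi

Words with prefix "morve", in lexicographic order: "morvenbelmi", "morvenpasode", "morvenrun", "morvenvenne"
Position 1: morvenbelmi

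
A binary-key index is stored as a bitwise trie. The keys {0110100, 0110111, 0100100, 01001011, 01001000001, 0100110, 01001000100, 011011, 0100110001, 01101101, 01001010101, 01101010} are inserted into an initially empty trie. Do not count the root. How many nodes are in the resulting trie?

Trie structure (* marks end of a word):
(root)
└─ 0
   └─ 1
      ├─ 0
      │  └─ 0
      │     └─ 1
      │        ├─ 0
      │        │  ├─ 0 *
      │        │  │  └─ 0
      │        │  │     ├─ 0
      │        │  │     │  └─ 0
      │        │  │     │     └─ 1 *
      │        │  │     └─ 1
      │        │  │        └─ 0
      │        │  │           └─ 0 *
      │        │  └─ 1
      │        │     ├─ 0
      │        │     │  └─ 1
      │        │     │     └─ 0
      │        │     │        └─ 1 *
      │        │     └─ 1 *
      │        └─ 1
      │           └─ 0 *
      │              └─ 0
      │                 └─ 0
      │                    └─ 1 *
      └─ 1
         └─ 0
            └─ 1
               ├─ 0
               │  ├─ 0 *
               │  └─ 1
               │     └─ 0 *
               └─ 1 *
                  ├─ 0
                  │  └─ 1 *
                  └─ 1 *
Counting every labelled node above: 36.

36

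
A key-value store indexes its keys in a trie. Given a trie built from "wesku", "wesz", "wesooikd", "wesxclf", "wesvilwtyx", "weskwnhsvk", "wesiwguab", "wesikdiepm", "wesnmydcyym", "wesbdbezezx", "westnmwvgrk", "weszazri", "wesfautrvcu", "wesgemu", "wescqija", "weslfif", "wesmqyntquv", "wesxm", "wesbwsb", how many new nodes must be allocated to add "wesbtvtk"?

4

The longest prefix of "wesbtvtk" already in the trie is "wesb" (length 4).
So 8 − 4 = 4 new nodes.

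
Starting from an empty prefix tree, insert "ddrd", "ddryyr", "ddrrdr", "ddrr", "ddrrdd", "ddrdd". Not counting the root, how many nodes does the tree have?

12

Count nodes per top-level branch (shared prefixes stored once):
  'd'-branch (ddrd, ddrdd, ddrr, ddrrdd, ddrrdr, ddryyr): 12 nodes
Sum: 12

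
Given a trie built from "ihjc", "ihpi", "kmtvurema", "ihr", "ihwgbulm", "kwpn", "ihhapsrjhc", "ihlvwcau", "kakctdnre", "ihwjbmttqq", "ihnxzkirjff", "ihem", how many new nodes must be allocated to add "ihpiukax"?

4

The longest prefix of "ihpiukax" already in the trie is "ihpi" (length 4).
Each of the 4 remaining characters creates one node.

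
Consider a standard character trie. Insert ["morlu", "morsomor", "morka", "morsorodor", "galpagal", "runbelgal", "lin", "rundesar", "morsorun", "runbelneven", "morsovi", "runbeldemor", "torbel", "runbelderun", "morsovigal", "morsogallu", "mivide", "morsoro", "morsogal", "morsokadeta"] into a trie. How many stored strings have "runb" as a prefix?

4

Filter for entries beginning with "runb":
Words under "runb": runbeldemor, runbelderun, runbelgal, runbelneven
Count: 4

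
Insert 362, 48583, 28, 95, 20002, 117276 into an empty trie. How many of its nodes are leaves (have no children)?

6

Leaves are exactly the stored words that no other stored word extends.
Those words: "117276", "20002", "28", "362", "48583", "95"
Leaf count: 6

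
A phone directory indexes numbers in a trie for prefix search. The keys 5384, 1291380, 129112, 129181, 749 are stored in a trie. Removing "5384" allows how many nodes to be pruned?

4

After clearing the end-marker at "5384", prune upward until reaching a node still needed by another word.
No other word shares any prefix with "5384", so all 4 of its nodes go.
Nodes removed: 4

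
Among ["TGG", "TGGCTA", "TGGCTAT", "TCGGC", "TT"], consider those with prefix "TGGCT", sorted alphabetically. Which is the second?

TGGCTAT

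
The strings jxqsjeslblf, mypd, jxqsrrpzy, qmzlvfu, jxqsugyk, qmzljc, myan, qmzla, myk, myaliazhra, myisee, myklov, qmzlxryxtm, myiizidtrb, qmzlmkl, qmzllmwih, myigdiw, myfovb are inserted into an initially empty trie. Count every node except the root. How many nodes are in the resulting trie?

80

Trace insertions, counting only characters that open a new branch:
  "jxqsjeslblf" → 11 new (j, x, q, s, j, e, s, l, b, l, f)
  "mypd" → 4 new (m, y, p, d)
  "jxqsrrpzy" → prefix "jxqs" already present; 5 new (r, r, p, z, y)
  "qmzlvfu" → 7 new (q, m, z, l, v, f, u)
  "jxqsugyk" → prefix "jxqs" already present; 4 new (u, g, y, k)
  "qmzljc" → prefix "qmzl" already present; 2 new (j, c)
  "myan" → prefix "my" already present; 2 new (a, n)
  "qmzla" → prefix "qmzl" already present; 1 new (a)
  "myk" → prefix "my" already present; 1 new (k)
  "myaliazhra" → prefix "mya" already present; 7 new (l, i, a, z, h, r, a)
  "myisee" → prefix "my" already present; 4 new (i, s, e, e)
  "myklov" → prefix "myk" already present; 3 new (l, o, v)
  "qmzlxryxtm" → prefix "qmzl" already present; 6 new (x, r, y, x, t, m)
  "myiizidtrb" → prefix "myi" already present; 7 new (i, z, i, d, t, r, b)
  "qmzlmkl" → prefix "qmzl" already present; 3 new (m, k, l)
  "qmzllmwih" → prefix "qmzl" already present; 5 new (l, m, w, i, h)
  "myigdiw" → prefix "myi" already present; 4 new (g, d, i, w)
  "myfovb" → prefix "my" already present; 4 new (f, o, v, b)
Total nodes = 11 + 4 + 5 + 7 + 4 + 2 + 2 + 1 + 1 + 7 + 4 + 3 + 6 + 7 + 3 + 5 + 4 + 4 = 80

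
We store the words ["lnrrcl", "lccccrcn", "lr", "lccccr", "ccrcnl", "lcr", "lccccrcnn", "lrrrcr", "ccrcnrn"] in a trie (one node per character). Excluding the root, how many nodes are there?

28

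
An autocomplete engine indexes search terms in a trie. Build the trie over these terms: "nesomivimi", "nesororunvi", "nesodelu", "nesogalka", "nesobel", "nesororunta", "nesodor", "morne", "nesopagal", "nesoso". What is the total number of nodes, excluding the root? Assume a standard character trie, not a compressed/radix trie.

45

Trace insertions, counting only characters that open a new branch:
  "nesomivimi" → 10 new (n, e, s, o, m, i, v, i, m, i)
  "nesororunvi" → prefix "neso" already present; 7 new (r, o, r, u, n, v, i)
  "nesodelu" → prefix "neso" already present; 4 new (d, e, l, u)
  "nesogalka" → prefix "neso" already present; 5 new (g, a, l, k, a)
  "nesobel" → prefix "neso" already present; 3 new (b, e, l)
  "nesororunta" → prefix "nesororun" already present; 2 new (t, a)
  "nesodor" → prefix "nesod" already present; 2 new (o, r)
  "morne" → 5 new (m, o, r, n, e)
  "nesopagal" → prefix "neso" already present; 5 new (p, a, g, a, l)
  "nesoso" → prefix "neso" already present; 2 new (s, o)
Total nodes = 10 + 7 + 4 + 5 + 3 + 2 + 2 + 5 + 5 + 2 = 45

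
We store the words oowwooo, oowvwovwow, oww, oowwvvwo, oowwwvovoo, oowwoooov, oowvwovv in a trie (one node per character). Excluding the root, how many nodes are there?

Insert word by word; a character creates a node only if that edge doesn't already exist:
  "oowwooo" → 7 new (o, o, w, w, o, o, o)
  "oowvwovwow" → prefix "oow" already present; 7 new (v, w, o, v, w, o, w)
  "oww" → prefix "o" already present; 2 new (w, w)
  "oowwvvwo" → prefix "ooww" already present; 4 new (v, v, w, o)
  "oowwwvovoo" → prefix "ooww" already present; 6 new (w, v, o, v, o, o)
  "oowwoooov" → prefix "oowwooo" already present; 2 new (o, v)
  "oowvwovv" → prefix "oowvwov" already present; 1 new (v)
Total nodes = 7 + 7 + 2 + 4 + 6 + 2 + 1 = 29

29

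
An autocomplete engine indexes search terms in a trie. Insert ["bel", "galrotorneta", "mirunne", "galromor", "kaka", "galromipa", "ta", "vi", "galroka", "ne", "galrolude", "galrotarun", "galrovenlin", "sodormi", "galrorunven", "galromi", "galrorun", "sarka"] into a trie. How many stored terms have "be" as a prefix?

1

Traverse to the node for "be", then collect every word in that subtree.
Words under "be": bel
Count: 1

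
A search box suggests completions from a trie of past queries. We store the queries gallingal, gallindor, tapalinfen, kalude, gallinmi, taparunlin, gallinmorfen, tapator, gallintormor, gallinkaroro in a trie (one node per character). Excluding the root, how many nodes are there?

56

Insert word by word; a character creates a node only if that edge doesn't already exist:
  "gallingal" → 9 new (g, a, l, l, i, n, g, a, l)
  "gallindor" → prefix "gallin" already present; 3 new (d, o, r)
  "tapalinfen" → 10 new (t, a, p, a, l, i, n, f, e, n)
  "kalude" → 6 new (k, a, l, u, d, e)
  "gallinmi" → prefix "gallin" already present; 2 new (m, i)
  "taparunlin" → prefix "tapa" already present; 6 new (r, u, n, l, i, n)
  "gallinmorfen" → prefix "gallinm" already present; 5 new (o, r, f, e, n)
  "tapator" → prefix "tapa" already present; 3 new (t, o, r)
  "gallintormor" → prefix "gallin" already present; 6 new (t, o, r, m, o, r)
  "gallinkaroro" → prefix "gallin" already present; 6 new (k, a, r, o, r, o)
Total nodes = 9 + 3 + 10 + 6 + 2 + 6 + 5 + 3 + 6 + 6 = 56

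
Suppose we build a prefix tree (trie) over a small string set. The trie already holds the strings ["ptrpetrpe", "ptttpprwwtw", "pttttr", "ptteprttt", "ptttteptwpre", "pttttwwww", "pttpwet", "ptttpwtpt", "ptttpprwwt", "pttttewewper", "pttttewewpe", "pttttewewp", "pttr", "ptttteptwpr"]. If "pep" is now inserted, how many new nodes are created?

2

Walking "pep" from the root, the first 1 characters ("p") follow existing edges; "e" is the first miss.
Each of the 2 remaining characters creates one node.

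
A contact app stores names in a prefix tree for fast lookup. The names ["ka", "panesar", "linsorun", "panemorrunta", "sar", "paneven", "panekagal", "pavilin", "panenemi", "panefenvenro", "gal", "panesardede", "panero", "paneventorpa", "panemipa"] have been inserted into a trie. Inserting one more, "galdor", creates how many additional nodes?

3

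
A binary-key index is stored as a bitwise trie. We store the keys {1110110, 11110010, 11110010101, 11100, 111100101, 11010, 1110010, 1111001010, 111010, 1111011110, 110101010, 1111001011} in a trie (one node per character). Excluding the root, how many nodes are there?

Trie structure (* marks end of a word):
(root)
└─ 1
   └─ 1
      ├─ 0
      │  └─ 1
      │     └─ 0 *
      │        └─ 1
      │           └─ 0
      │              └─ 1
      │                 └─ 0 *
      └─ 1
         ├─ 0
         │  ├─ 0 *
         │  │  └─ 1
         │  │     └─ 0 *
         │  └─ 1
         │     ├─ 0 *
         │     └─ 1
         │        └─ 0 *
         └─ 1
            └─ 0
               ├─ 0
               │  └─ 1
               │     └─ 0 *
               │        └─ 1 *
               │           ├─ 0 *
               │           │  └─ 1 *
               │           └─ 1 *
               └─ 1
                  └─ 1
                     └─ 1
                        └─ 1
                           └─ 0 *
Counting every labelled node above: 32.

32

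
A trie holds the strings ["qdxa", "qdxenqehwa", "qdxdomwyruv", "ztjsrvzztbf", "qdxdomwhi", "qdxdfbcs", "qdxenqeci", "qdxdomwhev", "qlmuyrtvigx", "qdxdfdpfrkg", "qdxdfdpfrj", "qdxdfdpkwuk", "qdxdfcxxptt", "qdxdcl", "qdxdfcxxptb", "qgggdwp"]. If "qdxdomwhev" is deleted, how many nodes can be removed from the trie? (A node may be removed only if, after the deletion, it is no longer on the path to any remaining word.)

Walk "qdxdomwhev" from the leaf back toward the root, removing each node that no remaining word uses.
The suffix "ev" (2 nodes) is used only by "qdxdomwhev"; the node for "qdxdomwh" still has the child "i", so pruning stops there.
Nodes removed: 2

2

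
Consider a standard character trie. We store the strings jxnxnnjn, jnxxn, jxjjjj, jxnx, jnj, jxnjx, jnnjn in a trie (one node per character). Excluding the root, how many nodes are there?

Count nodes per top-level branch (shared prefixes stored once):
  'j'-branch (jnj, jnnjn, jnxxn, jxjjjj, jxnjx, jxnx, jxnxnnjn): 22 nodes
Sum: 22

22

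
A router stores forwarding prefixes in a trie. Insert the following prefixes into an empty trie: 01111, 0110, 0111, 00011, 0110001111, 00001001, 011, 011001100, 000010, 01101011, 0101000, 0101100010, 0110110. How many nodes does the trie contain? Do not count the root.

42

For each word, the new-node count is its length minus the longest prefix already in the trie:
  "01111" → 5 new (0, 1, 1, 1, 1)
  "0110" → prefix "011" already present; 1 new (0)
  "0111" → prefix "0111" already present; 0 new (none)
  "00011" → prefix "0" already present; 4 new (0, 0, 1, 1)
  "0110001111" → prefix "0110" already present; 6 new (0, 0, 1, 1, 1, 1)
  "00001001" → prefix "000" already present; 5 new (0, 1, 0, 0, 1)
  "011" → prefix "011" already present; 0 new (none)
  "011001100" → prefix "01100" already present; 4 new (1, 1, 0, 0)
  "000010" → prefix "000010" already present; 0 new (none)
  "01101011" → prefix "0110" already present; 4 new (1, 0, 1, 1)
  "0101000" → prefix "01" already present; 5 new (0, 1, 0, 0, 0)
  "0101100010" → prefix "0101" already present; 6 new (1, 0, 0, 0, 1, 0)
  "0110110" → prefix "01101" already present; 2 new (1, 0)
Total nodes = 5 + 1 + 0 + 4 + 6 + 5 + 0 + 4 + 0 + 4 + 5 + 6 + 2 = 42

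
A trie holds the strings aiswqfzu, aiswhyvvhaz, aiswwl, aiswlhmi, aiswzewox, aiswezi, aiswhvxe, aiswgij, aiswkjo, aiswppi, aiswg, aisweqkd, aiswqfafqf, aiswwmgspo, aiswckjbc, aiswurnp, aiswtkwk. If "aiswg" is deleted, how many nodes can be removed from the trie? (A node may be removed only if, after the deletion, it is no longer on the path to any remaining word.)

0

A node on "aiswg"'s path can go only if nothing else ends at it or branches off below it.
Every node on "aiswg" is still needed (e.g. by "aiswgij"), so nothing is freed.
Nodes removed: 0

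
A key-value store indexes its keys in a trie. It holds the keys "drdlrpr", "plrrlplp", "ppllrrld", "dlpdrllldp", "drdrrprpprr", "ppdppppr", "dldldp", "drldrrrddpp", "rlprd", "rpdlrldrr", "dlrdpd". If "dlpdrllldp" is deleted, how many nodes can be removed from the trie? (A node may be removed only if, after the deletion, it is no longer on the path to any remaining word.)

8

Walk "dlpdrllldp" from the leaf back toward the root, removing each node that no remaining word uses.
The suffix "pdrllldp" (8 nodes) is used only by "dlpdrllldp"; the node for "dl" still has the child "d", so pruning stops there.
Nodes removed: 8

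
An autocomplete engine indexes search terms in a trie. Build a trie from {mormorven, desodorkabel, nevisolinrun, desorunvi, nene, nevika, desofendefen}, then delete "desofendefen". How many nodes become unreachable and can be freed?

8

A node on "desofendefen"'s path can go only if nothing else ends at it or branches off below it.
The suffix "fendefen" (8 nodes) is used only by "desofendefen"; the node for "deso" still has the child "d", so pruning stops there.
Nodes removed: 8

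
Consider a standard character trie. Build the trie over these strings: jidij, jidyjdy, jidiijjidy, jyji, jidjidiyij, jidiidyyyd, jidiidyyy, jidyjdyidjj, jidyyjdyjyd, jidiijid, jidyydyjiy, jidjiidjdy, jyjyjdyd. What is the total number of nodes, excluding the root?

Insert word by word; a character creates a node only if that edge doesn't already exist:
  "jidij" → 5 new (j, i, d, i, j)
  "jidyjdy" → prefix "jid" already present; 4 new (y, j, d, y)
  "jidiijjidy" → prefix "jidi" already present; 6 new (i, j, j, i, d, y)
  "jyji" → prefix "j" already present; 3 new (y, j, i)
  "jidjidiyij" → prefix "jid" already present; 7 new (j, i, d, i, y, i, j)
  "jidiidyyyd" → prefix "jidii" already present; 5 new (d, y, y, y, d)
  "jidiidyyy" → prefix "jidiidyyy" already present; 0 new (none)
  "jidyjdyidjj" → prefix "jidyjdy" already present; 4 new (i, d, j, j)
  "jidyyjdyjyd" → prefix "jidy" already present; 7 new (y, j, d, y, j, y, d)
  "jidiijid" → prefix "jidiij" already present; 2 new (i, d)
  "jidyydyjiy" → prefix "jidyy" already present; 5 new (d, y, j, i, y)
  "jidjiidjdy" → prefix "jidji" already present; 5 new (i, d, j, d, y)
  "jyjyjdyd" → prefix "jyj" already present; 5 new (y, j, d, y, d)
Total nodes = 5 + 4 + 6 + 3 + 7 + 5 + 0 + 4 + 7 + 2 + 5 + 5 + 5 = 58

58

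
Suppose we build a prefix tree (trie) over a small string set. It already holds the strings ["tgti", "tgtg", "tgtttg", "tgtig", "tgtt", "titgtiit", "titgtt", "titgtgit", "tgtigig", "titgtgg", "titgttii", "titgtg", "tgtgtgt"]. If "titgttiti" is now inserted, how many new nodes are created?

2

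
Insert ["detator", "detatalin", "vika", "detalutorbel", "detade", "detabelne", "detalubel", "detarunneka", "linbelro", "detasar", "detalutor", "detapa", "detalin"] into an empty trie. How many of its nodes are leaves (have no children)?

12

A leaf is a node with no children — equivalently, the end of a word that is not a proper prefix of any other stored word.
Those words: "detabelne", "detade", "detalin", "detalubel", "detalutorbel", "detapa", "detarunneka", "detasar", "detatalin", "detator", "linbelro", "vika"
Leaf count: 12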